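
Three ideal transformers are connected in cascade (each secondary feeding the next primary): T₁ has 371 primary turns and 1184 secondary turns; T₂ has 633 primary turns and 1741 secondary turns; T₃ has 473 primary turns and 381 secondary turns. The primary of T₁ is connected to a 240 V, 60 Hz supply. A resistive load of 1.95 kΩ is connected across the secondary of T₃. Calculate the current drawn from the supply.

I_supply ≈ 6.15 A

After T₁: V = 240.00 × 1184/371 = 765.93 V.
After T₂: V = 765.93 × 1741/633 = 2106.6 V.
After T₃: V = 2106.6 × 381/473 = 1696.9 V.
I_load = 1696.9/1950 = 0.87019 A, so P_out = 1696.9 × 0.87019 = 1476.6 W.
All ideal ⇒ P_in = P_out, so I_supply = 1476.6/240 = 6.15 A.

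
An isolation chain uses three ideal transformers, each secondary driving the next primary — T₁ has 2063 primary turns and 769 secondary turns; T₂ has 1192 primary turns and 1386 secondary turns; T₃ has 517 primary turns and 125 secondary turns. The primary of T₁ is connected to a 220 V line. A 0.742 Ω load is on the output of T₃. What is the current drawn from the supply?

Secondary of T₁: V = 220.00 × 769/2063 = 82.007 V.
Secondary of T₂: V = 82.007 × 1386/1192 = 95.354 V.
Secondary of T₃: V = 95.354 × 125/517 = 23.055 V.
I_load = 23.055/0.742 = 31.071 A, so P_out = 23.055 × 31.071 = 716.32 W.
All ideal ⇒ P_in = P_out, so I_supply = 716.32/220 = 3.26 A.

I_supply ≈ 3.26 A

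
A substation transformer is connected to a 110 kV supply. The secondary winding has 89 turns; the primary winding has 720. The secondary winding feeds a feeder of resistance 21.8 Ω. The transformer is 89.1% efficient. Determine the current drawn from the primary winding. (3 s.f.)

I_p ≈ 86.5 A

V_s = 110000 × 89/720 = 13597 V.
I_s = V_s/R = 13597/21.8 = 623.73 A.
P_out = V_s I_s = 13597 × 623.73 = 8.4809×10^6 W.
P_in = P_out/η = 8.4809×10^6/0.891 = 9.5184×10^6 W.
I_p = P_in/V_p = 9.5184×10^6/110000 = 86.5 A.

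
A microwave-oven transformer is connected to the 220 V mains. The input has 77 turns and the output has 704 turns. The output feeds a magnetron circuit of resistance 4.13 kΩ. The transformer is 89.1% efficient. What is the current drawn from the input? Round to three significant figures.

V_out = 220 × 704/77 = 2011.4 V.
I_out = V_out/R = 2011.4/4130 = 0.48703 A.
P_out = V_out I_out = 2011.4 × 0.48703 = 979.62 W.
P_in = P_out/η = 979.62/0.891 = 1099.5 W.
I_in = P_in/V_in = 1099.5/220 = 5.00 A.

I_in ≈ 5.00 A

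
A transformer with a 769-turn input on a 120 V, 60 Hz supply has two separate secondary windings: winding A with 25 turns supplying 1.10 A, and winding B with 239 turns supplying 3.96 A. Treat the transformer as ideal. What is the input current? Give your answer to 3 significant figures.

V_A = 120 × 25/769 = 3.9012 V; V_B = 120 × 239/769 = 37.295 V.
P_out = V_A I_A + V_B I_B = 3.9012×1.10 + 37.295×3.96 = 4.2913 + 147.69 = 151.98 W.
Ideal ⇒ P_in = P_out, so I_in = P_out/V_in = 151.98/120 = 1.27 A.

I_in ≈ 1.27 A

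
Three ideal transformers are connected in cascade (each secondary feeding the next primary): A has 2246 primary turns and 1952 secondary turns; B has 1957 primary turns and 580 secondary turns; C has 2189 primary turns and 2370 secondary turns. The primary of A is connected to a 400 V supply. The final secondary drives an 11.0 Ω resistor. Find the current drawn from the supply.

I_supply ≈ 2.83 A

Secondary of A: V = 400.00 × 1952/2246 = 347.64 V.
Secondary of B: V = 347.64 × 580/1957 = 103.03 V.
Secondary of C: V = 103.03 × 2370/2189 = 111.55 V.
I_load = 111.55/11.0 = 10.141 A, so P_out = 111.55 × 10.141 = 1131.2 W.
All ideal ⇒ P_in = P_out, so I_supply = 1131.2/400 = 2.83 A.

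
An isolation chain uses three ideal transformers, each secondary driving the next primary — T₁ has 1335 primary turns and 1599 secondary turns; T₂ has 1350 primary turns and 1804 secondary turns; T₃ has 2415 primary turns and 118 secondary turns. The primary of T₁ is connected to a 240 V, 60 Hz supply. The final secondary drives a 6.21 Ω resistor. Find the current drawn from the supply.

Secondary of T₁: V = 240.00 × 1599/1335 = 287.46 V.
Secondary of T₂: V = 287.46 × 1804/1350 = 384.13 V.
Secondary of T₃: V = 384.13 × 118/2415 = 18.769 V.
I_load = 18.769/6.21 = 3.0224 A, so P_out = 18.769 × 3.0224 = 56.728 W.
All ideal ⇒ P_in = P_out, so I_supply = 56.728/240 = 0.236 A.

I_supply ≈ 0.236 A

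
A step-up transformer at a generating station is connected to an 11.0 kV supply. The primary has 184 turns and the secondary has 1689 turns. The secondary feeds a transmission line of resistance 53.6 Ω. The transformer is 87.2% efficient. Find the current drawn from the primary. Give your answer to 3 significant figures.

I_p ≈ 19800 A

V_s = 11000 × 1689/184 = 100970 V.
I_s = V_s/R = 100970/53.6 = 1883.8 A.
P_out = V_s I_s = 100970 × 1883.8 = 1.9021×10^8 W.
P_in = P_out/η = 1.9021×10^8/0.872 = 2.1814×10^8 W.
I_p = P_in/V_p = 2.1814×10^8/11000 = 19800 A.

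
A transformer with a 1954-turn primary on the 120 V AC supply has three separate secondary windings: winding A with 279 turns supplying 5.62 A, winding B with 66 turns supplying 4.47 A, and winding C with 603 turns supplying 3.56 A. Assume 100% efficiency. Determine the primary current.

I_p ≈ 2.05 A

V_A = 120 × 279/1954 = 17.134 V; V_B = 120 × 66/1954 = 4.0532 V; V_C = 120 × 603/1954 = 37.032 V.
P_out = V_A I_A + V_B I_B + V_C I_C = 17.134×5.62 + 4.0532×4.47 + 37.032×3.56 = 96.294 + 18.118 + 131.83 = 246.24 W.
Ideal ⇒ P_in = P_out, so I_p = P_out/V_p = 246.24/120 = 2.05 A.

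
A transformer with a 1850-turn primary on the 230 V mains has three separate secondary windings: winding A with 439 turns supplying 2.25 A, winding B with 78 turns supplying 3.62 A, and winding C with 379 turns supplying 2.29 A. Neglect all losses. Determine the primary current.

I_p ≈ 1.16 A

V_A = 230 × 439/1850 = 54.578 V; V_B = 230 × 78/1850 = 9.6973 V; V_C = 230 × 379/1850 = 47.119 V.
P_out = V_A I_A + V_B I_B + V_C I_C = 54.578×2.25 + 9.6973×3.62 + 47.119×2.29 = 122.80 + 35.104 + 107.90 = 265.81 W.
Ideal ⇒ P_in = P_out, so I_p = P_out/V_p = 265.81/230 = 1.16 A.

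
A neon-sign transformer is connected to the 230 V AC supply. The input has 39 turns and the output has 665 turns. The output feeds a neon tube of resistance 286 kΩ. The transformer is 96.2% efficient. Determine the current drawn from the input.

I_in ≈ 0.243 A

V_out = 230 × 665/39 = 3921.8 V.
I_out = V_out/R = 3921.8/286000 = 0.013713 A.
P_out = V_out I_out = 3921.8 × 0.013713 = 53.778 W.
P_in = P_out/η = 53.778/0.962 = 55.902 W.
I_in = P_in/V_in = 55.902/230 = 0.243 A.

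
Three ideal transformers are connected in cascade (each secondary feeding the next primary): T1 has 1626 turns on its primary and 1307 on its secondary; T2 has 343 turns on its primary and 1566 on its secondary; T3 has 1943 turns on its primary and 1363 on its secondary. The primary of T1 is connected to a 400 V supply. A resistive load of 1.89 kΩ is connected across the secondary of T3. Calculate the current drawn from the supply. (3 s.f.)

Secondary of T1: V = 400.00 × 1307/1626 = 321.53 V.
Secondary of T2: V = 321.53 × 1566/343 = 1468.0 V.
Secondary of T3: V = 1468.0 × 1363/1943 = 1029.8 V.
I_load = 1029.8/1890 = 0.54485 A, so P_out = 1029.8 × 0.54485 = 561.06 W.
All ideal ⇒ P_in = P_out, so I_supply = 561.06/400 = 1.40 A.

I_supply ≈ 1.40 A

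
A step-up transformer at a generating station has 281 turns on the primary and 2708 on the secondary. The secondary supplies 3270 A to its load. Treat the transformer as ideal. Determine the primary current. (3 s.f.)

I_p ≈ 31500 A

For an ideal transformer I_p/I_s = N_s/N_p, so I_p = 3270 × 2708/281 = 31500 A.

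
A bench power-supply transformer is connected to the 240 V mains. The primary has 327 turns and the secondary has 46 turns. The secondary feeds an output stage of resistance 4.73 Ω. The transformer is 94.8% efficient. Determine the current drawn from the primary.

I_p ≈ 1.06 A

V_s = 240 × 46/327 = 33.761 V.
I_s = V_s/R = 33.761/4.73 = 7.1377 A.
P_out = V_s I_s = 33.761 × 7.1377 = 240.98 W.
P_in = P_out/η = 240.98/0.948 = 254.20 W.
I_p = P_in/V_p = 254.20/240 = 1.06 A.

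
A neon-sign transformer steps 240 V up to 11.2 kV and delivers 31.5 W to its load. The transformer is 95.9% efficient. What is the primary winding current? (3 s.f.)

I_p ≈ 0.137 A

P_in = P_out/η = 31.5/0.959 = 32.847 W.
I_p = P_in/V_p = 32.847/240 = 0.137 A.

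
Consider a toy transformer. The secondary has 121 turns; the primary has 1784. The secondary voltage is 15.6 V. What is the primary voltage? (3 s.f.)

V_p/V_s = N_p/N_s, so V_p = 15.6 × 1784/121 = 230 V.

V_p ≈ 230 V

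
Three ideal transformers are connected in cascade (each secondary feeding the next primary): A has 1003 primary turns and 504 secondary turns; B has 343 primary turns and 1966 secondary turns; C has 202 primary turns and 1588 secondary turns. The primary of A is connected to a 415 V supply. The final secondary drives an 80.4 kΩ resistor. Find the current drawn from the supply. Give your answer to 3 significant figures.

Secondary of A: V = 415.00 × 504/1003 = 208.53 V.
Secondary of B: V = 208.53 × 1966/343 = 1195.3 V.
Secondary of C: V = 1195.3 × 1588/202 = 9396.5 V.
I_load = 9396.5/80400 = 0.11687 A, so P_out = 9396.5 × 0.11687 = 1098.2 W.
All ideal ⇒ P_in = P_out, so I_supply = 1098.2/415 = 2.65 A.

I_supply ≈ 2.65 A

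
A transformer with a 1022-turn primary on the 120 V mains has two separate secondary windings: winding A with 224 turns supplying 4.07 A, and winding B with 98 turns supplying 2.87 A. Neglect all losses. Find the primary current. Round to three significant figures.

I_p ≈ 1.17 A

V_A = 120 × 224/1022 = 26.301 V; V_B = 120 × 98/1022 = 11.507 V.
P_out = V_A I_A + V_B I_B = 26.301×4.07 + 11.507×2.87 = 107.05 + 33.025 = 140.07 W.
Ideal ⇒ P_in = P_out, so I_p = P_out/V_p = 140.07/120 = 1.17 A.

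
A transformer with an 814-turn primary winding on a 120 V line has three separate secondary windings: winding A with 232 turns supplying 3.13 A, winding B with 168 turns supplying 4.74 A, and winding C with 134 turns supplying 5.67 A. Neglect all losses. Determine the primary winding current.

I_p ≈ 2.80 A

V_A = 120 × 232/814 = 34.201 V; V_B = 120 × 168/814 = 24.767 V; V_C = 120 × 134/814 = 19.754 V.
P_out = V_A I_A + V_B I_B + V_C I_C = 34.201×3.13 + 24.767×4.74 + 19.754×5.67 = 107.05 + 117.39 + 112.01 = 336.45 W.
Ideal ⇒ P_in = P_out, so I_p = P_out/V_p = 336.45/120 = 2.80 A.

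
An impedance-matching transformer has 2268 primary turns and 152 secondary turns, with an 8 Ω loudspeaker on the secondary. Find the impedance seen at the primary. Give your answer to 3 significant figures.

Z_p ≈ 1780 Ω

Z_p = (N_p/N_s)² × Z_s = (2268/152)² × 8 = 1780 Ω.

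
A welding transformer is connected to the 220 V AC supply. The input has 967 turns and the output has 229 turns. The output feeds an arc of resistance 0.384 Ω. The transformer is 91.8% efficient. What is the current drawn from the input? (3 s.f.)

V_out = 220 × 229/967 = 52.099 V.
I_out = V_out/R = 52.099/0.384 = 135.68 A.
P_out = V_out I_out = 52.099 × 135.68 = 7068.6 W.
P_in = P_out/η = 7068.6/0.918 = 7700.0 W.
I_in = P_in/V_in = 7700.0/220 = 35.0 A.

I_in ≈ 35.0 A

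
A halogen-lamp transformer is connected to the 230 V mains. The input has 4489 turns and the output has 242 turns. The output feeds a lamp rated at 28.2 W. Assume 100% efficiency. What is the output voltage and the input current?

V_out ≈ 12.4 V, I_in ≈ 0.123 A

V_out = V_in × N_out/N_in = 230 × 242/4489 = 12.399 V.
I_out = P/V_out = 28.2/12.399 = 2.2743 A.
I_in = I_out × N_out/N_in = 2.2743 × 242/4489 = 0.123 A.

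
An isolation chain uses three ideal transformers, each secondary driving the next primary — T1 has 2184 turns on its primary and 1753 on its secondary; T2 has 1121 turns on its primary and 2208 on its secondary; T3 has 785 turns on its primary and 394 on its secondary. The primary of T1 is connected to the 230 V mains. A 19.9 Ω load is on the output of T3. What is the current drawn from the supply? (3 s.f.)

Secondary of T1: V = 230.00 × 1753/2184 = 184.61 V.
Secondary of T2: V = 184.61 × 2208/1121 = 363.62 V.
Secondary of T3: V = 363.62 × 394/785 = 182.51 V.
I_load = 182.51/19.9 = 9.1712 A, so P_out = 182.51 × 9.1712 = 1673.8 W.
All ideal ⇒ P_in = P_out, so I_supply = 1673.8/230 = 7.28 A.

I_supply ≈ 7.28 A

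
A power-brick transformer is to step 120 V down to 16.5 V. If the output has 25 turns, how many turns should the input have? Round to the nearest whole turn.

N_in/N_out = V_in/V_out, so N_in = 25 × 120/16.5 = 181.8 ≈ 182 turns.

N_in = 182 turns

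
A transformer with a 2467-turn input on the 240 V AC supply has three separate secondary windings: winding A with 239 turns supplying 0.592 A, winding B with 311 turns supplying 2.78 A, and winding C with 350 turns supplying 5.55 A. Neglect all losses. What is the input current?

I_in ≈ 1.20 A

V_A = 240 × 239/2467 = 23.251 V; V_B = 240 × 311/2467 = 30.255 V; V_C = 240 × 350/2467 = 34.049 V.
P_out = V_A I_A + V_B I_B + V_C I_C = 23.251×0.592 + 30.255×2.78 + 34.049×5.55 = 13.765 + 84.110 + 188.97 = 286.85 W.
Ideal ⇒ P_in = P_out, so I_in = P_out/V_in = 286.85/240 = 1.20 A.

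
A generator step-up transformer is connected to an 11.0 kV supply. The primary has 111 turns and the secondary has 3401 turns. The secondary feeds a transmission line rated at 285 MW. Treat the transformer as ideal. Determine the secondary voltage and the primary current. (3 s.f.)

V_s = V_p × N_s/N_p = 11000 × 3401/111 = 337040 V.
I_s = P/V_s = 2.85×10^8/337040 = 845.61 A.
I_p = I_s × N_s/N_p = 845.61 × 3401/111 = 25900 A.

V_s ≈ 337000 V, I_p ≈ 25900 A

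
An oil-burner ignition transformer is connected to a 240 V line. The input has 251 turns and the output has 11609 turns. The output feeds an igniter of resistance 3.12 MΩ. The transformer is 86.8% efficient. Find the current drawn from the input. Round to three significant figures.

I_in ≈ 0.190 A

V_out = 240 × 11609/251 = 11100 V.
I_out = V_out/R = 11100/(3.12×10^6) = 0.0035578 A.
P_out = V_out I_out = 11100 × 0.0035578 = 39.492 W.
P_in = P_out/η = 39.492/0.868 = 45.498 W.
I_in = P_in/V_in = 45.498/240 = 0.190 A.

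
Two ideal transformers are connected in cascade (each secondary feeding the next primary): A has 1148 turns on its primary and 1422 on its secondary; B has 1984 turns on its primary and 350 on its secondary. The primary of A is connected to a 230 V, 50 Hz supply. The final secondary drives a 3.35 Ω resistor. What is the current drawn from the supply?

Secondary of A: V = 230.00 × 1422/1148 = 284.90 V.
Secondary of B: V = 284.90 × 350/1984 = 50.259 V.
I_load = 50.259/3.35 = 15.003 A, so P_out = 50.259 × 15.003 = 754.01 W.
All ideal ⇒ P_in = P_out, so I_supply = 754.01/230 = 3.28 A.

I_supply ≈ 3.28 A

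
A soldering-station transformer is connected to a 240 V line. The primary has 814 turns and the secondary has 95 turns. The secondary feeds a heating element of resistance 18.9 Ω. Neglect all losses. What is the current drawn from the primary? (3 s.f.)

I_p ≈ 0.173 A

V_s = V_p × N_s/N_p = 240 × 95/814 = 28.010 V.
I_s = V_s/R = 28.010/18.9 = 1.4820 A.
For an ideal transformer I_p N_p = I_s N_s, so I_p = 1.4820 × 95/814 = 0.173 A.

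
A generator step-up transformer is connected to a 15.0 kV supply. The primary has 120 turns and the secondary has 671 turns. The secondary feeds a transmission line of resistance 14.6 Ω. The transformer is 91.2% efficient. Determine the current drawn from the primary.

V_s = 15000 × 671/120 = 83875 V.
I_s = V_s/R = 83875/14.6 = 5744.9 A.
P_out = V_s I_s = 83875 × 5744.9 = 4.8185×10^8 W.
P_in = P_out/η = 4.8185×10^8/0.912 = 5.2834×10^8 W.
I_p = P_in/V_p = 5.2834×10^8/15000 = 35200 A.

I_p ≈ 35200 A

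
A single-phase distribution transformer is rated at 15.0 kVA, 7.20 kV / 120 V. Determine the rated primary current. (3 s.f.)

I_p = S/V_p = 15000/7200 = 2.08 A.

I_p ≈ 2.08 A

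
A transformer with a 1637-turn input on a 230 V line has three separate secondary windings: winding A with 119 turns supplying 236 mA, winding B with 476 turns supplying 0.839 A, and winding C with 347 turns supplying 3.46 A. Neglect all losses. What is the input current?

I_in ≈ 0.995 A

V_A = 230 × 119/1637 = 16.720 V; V_B = 230 × 476/1637 = 66.878 V; V_C = 230 × 347/1637 = 48.754 V.
P_out = V_A I_A + V_B I_B + V_C I_C = 16.720×0.236 + 66.878×0.839 + 48.754×3.46 = 3.9458 + 56.111 + 168.69 = 228.75 W.
Ideal ⇒ P_in = P_out, so I_in = P_out/V_in = 228.75/230 = 0.995 A.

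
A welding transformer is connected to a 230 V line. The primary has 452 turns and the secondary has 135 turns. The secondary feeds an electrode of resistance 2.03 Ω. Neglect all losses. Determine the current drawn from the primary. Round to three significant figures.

I_p ≈ 10.1 A

V_s = V_p × N_s/N_p = 230 × 135/452 = 68.695 V.
I_s = V_s/R = 68.695/2.03 = 33.840 A.
For an ideal transformer I_p N_p = I_s N_s, so I_p = 33.840 × 135/452 = 10.1 A.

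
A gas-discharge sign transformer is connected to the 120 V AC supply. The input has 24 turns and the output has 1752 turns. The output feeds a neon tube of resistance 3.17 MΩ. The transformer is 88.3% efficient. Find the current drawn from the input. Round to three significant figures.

I_in ≈ 0.228 A

V_out = 120 × 1752/24 = 8760.0 V.
I_out = V_out/R = 8760.0/(3.17×10^6) = 0.0027634 A.
P_out = V_out I_out = 8760.0 × 0.0027634 = 24.207 W.
P_in = P_out/η = 24.207/0.883 = 27.415 W.
I_in = P_in/V_in = 27.415/120 = 0.228 A.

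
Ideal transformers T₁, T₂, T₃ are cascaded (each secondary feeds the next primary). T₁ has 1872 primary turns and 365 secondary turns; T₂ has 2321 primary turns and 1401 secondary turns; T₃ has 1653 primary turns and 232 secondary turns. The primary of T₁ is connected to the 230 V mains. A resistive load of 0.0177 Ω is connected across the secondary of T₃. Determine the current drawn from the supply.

I_supply ≈ 3.55 A

After T₁: V = 230.00 × 365/1872 = 44.845 V.
After T₂: V = 44.845 × 1401/2321 = 27.069 V.
After T₃: V = 27.069 × 232/1653 = 3.7992 V.
I_load = 3.7992/0.0177 = 214.64 A, so P_out = 3.7992 × 214.64 = 815.48 W.
All ideal ⇒ P_in = P_out, so I_supply = 815.48/230 = 3.55 A.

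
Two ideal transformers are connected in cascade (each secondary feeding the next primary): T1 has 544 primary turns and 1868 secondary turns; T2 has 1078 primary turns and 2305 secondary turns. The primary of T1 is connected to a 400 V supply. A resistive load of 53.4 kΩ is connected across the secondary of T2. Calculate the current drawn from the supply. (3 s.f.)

Secondary of T1: V = 400.00 × 1868/544 = 1373.5 V.
Secondary of T2: V = 1373.5 × 2305/1078 = 2936.9 V.
I_load = 2936.9/53400 = 0.054998 A, so P_out = 2936.9 × 0.054998 = 161.52 W.
All ideal ⇒ P_in = P_out, so I_supply = 161.52/400 = 0.404 A.

I_supply ≈ 0.404 A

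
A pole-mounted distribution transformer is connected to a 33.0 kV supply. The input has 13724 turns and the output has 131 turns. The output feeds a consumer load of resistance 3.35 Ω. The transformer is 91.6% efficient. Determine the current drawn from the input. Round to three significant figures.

V_out = 33000 × 131/13724 = 315.00 V.
I_out = V_out/R = 315.00/3.35 = 94.029 A.
P_out = V_out I_out = 315.00 × 94.029 = 29619 W.
P_in = P_out/η = 29619/0.916 = 32335 W.
I_in = P_in/V_in = 32335/33000 = 0.980 A.

I_in ≈ 0.980 A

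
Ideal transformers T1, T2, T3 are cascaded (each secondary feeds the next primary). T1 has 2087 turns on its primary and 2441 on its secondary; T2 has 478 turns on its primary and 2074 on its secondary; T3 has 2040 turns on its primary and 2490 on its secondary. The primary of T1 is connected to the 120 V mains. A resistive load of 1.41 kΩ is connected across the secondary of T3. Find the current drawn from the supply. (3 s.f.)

Secondary of T1: V = 120.00 × 2441/2087 = 140.35 V.
Secondary of T2: V = 140.35 × 2074/478 = 608.99 V.
Secondary of T3: V = 608.99 × 2490/2040 = 743.32 V.
I_load = 743.32/1410 = 0.52718 A, so P_out = 743.32 × 0.52718 = 391.86 W.
All ideal ⇒ P_in = P_out, so I_supply = 391.86/120 = 3.27 A.

I_supply ≈ 3.27 A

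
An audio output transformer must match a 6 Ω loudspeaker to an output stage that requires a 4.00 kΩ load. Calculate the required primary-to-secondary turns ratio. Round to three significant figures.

Z_p/Z_s = (N_p/N_s)², so N_p/N_s = √(4000/6) = √667 = 25.8.

N_p/N_s ≈ 25.8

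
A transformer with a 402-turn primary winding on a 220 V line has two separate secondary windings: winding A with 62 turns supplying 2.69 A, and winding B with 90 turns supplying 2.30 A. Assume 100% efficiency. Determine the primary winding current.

V_A = 220 × 62/402 = 33.930 V; V_B = 220 × 90/402 = 49.254 V.
P_out = V_A I_A + V_B I_B = 33.930×2.69 + 49.254×2.30 = 91.273 + 113.28 = 204.56 W.
Ideal ⇒ P_in = P_out, so I_p = P_out/V_p = 204.56/220 = 0.930 A.

I_p ≈ 0.930 A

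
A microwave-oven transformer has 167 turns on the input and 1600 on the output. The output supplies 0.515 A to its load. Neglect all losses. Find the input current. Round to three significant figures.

For an ideal transformer I_in/I_out = N_out/N_in, so I_in = 0.515 × 1600/167 = 4.93 A.

I_in ≈ 4.93 A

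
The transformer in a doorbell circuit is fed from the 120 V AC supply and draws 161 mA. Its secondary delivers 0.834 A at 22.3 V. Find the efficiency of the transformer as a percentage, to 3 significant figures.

η ≈ 96.3%

P_in = 120 × 0.161 = 19.3200 W.
P_out = 22.3 × 0.834 = 18.5982 W.
η = P_out/P_in = 18.5982/19.3200 = 0.963.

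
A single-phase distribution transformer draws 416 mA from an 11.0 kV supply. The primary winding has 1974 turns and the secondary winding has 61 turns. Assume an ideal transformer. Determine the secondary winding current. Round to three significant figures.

I_s ≈ 13.5 A

I_s/I_p = N_p/N_s, so I_s = 0.416 × 1974/61 = 13.5 A.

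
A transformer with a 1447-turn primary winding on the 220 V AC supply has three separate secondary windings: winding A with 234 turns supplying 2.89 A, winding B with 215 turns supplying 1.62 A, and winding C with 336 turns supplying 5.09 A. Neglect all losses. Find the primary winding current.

I_p ≈ 1.89 A

V_A = 220 × 234/1447 = 35.577 V; V_B = 220 × 215/1447 = 32.688 V; V_C = 220 × 336/1447 = 51.085 V.
P_out = V_A I_A + V_B I_B + V_C I_C = 35.577×2.89 + 32.688×1.62 + 51.085×5.09 = 102.82 + 52.955 + 260.02 = 415.80 W.
Ideal ⇒ P_in = P_out, so I_p = P_out/V_p = 415.80/220 = 1.89 A.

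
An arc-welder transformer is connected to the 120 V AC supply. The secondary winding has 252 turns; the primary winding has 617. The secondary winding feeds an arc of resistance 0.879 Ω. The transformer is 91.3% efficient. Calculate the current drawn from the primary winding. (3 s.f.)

V_s = 120 × 252/617 = 49.011 V.
I_s = V_s/R = 49.011/0.879 = 55.758 A.
P_out = V_s I_s = 49.011 × 55.758 = 2732.8 W.
P_in = P_out/η = 2732.8/0.913 = 2993.2 W.
I_p = P_in/V_p = 2993.2/120 = 24.9 A.

I_p ≈ 24.9 A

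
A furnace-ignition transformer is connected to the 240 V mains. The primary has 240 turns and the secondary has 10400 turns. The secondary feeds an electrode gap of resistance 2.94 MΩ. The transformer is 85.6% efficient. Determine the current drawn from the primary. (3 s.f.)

I_p ≈ 0.179 A

V_s = 240 × 10400/240 = 10400 V.
I_s = V_s/R = 10400/(2.94×10^6) = 0.0035374 A.
P_out = V_s I_s = 10400 × 0.0035374 = 36.789 W.
P_in = P_out/η = 36.789/0.856 = 42.978 W.
I_p = P_in/V_p = 42.978/240 = 0.179 A.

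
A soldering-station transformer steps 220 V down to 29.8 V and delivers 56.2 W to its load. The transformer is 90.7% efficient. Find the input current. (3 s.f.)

I_in ≈ 0.282 A

P_in = P_out/η = 56.2/0.907 = 61.963 W.
I_in = P_in/V_in = 61.963/220 = 0.282 A.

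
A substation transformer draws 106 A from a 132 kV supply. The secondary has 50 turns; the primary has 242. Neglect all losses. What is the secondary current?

I_s ≈ 513 A

I_s/I_p = N_p/N_s, so I_s = 106 × 242/50 = 513 A.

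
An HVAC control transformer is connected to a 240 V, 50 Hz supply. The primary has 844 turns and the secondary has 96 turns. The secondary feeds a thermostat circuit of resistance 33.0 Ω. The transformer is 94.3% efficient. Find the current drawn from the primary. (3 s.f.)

I_p ≈ 0.0998 A

V_s = 240 × 96/844 = 27.299 V.
I_s = V_s/R = 27.299/33.0 = 0.82723 A.
P_out = V_s I_s = 27.299 × 0.82723 = 22.582 W.
P_in = P_out/η = 22.582/0.943 = 23.947 W.
I_p = P_in/V_p = 23.947/240 = 0.0998 A.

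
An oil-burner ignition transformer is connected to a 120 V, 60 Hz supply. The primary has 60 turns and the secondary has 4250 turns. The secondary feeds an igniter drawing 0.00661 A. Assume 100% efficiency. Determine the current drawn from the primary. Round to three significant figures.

For an ideal transformer I_p N_p = I_s N_s, so I_p = 0.00661 × 4250/60 = 0.468 A.

I_p ≈ 0.468 A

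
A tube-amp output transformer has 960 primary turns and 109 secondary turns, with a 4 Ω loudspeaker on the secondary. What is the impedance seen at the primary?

Z_p ≈ 310 Ω

Z_p = (N_p/N_s)² × Z_s = (960/109)² × 4 = 310 Ω.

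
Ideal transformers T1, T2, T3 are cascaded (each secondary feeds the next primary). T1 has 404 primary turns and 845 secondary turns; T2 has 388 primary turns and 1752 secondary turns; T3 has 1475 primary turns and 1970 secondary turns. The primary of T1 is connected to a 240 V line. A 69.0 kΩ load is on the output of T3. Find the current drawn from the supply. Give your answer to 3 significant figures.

Secondary of T1: V = 240.00 × 845/404 = 501.98 V.
Secondary of T2: V = 501.98 × 1752/388 = 2266.7 V.
Secondary of T3: V = 2266.7 × 1970/1475 = 3027.4 V.
I_load = 3027.4/69000 = 0.043875 A, so P_out = 3027.4 × 0.043875 = 132.82 W.
All ideal ⇒ P_in = P_out, so I_supply = 132.82/240 = 0.553 A.

I_supply ≈ 0.553 A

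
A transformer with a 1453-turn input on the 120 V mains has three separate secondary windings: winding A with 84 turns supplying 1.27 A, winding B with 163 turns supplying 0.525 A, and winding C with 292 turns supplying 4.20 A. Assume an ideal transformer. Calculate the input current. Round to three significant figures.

V_A = 120 × 84/1453 = 6.9374 V; V_B = 120 × 163/1453 = 13.462 V; V_C = 120 × 292/1453 = 24.116 V.
P_out = V_A I_A + V_B I_B + V_C I_C = 6.9374×1.27 + 13.462×0.525 + 24.116×4.20 = 8.8105 + 7.0674 + 101.29 = 117.16 W.
Ideal ⇒ P_in = P_out, so I_in = P_out/V_in = 117.16/120 = 0.976 A.

I_in ≈ 0.976 A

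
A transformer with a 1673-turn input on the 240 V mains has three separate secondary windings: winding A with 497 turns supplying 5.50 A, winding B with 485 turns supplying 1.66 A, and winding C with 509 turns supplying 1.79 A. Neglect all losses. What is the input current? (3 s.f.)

I_in ≈ 2.66 A

V_A = 240 × 497/1673 = 71.297 V; V_B = 240 × 485/1673 = 69.576 V; V_C = 240 × 509/1673 = 73.019 V.
P_out = V_A I_A + V_B I_B + V_C I_C = 71.297×5.50 + 69.576×1.66 + 73.019×1.79 = 392.13 + 115.50 + 130.70 = 638.33 W.
Ideal ⇒ P_in = P_out, so I_in = P_out/V_in = 638.33/240 = 2.66 A.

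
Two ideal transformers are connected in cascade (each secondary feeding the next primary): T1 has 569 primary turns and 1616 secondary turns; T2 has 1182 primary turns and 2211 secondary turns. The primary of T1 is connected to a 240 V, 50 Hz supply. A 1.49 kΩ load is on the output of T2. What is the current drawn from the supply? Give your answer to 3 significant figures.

Secondary of T1: V = 240.00 × 1616/569 = 681.62 V.
Secondary of T2: V = 681.62 × 2211/1182 = 1275.0 V.
I_load = 1275.0/1490 = 0.85571 A, so P_out = 1275.0 × 0.85571 = 1091.0 W.
All ideal ⇒ P_in = P_out, so I_supply = 1091.0/240 = 4.55 A.

I_supply ≈ 4.55 A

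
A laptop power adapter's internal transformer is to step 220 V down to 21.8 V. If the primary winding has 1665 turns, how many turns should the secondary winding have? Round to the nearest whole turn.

N_s/N_p = V_s/V_p, so N_s = 1665 × 21.8/220 = 165.0 ≈ 165 turns.

N_s = 165 turns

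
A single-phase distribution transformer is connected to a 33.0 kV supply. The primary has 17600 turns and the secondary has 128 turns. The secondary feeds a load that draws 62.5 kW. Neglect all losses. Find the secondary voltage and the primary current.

V_s ≈ 240 V, I_p ≈ 1.89 A

V_s = V_p × N_s/N_p = 33000 × 128/17600 = 240.00 V.
I_s = P/V_s = 62500/240.00 = 260.42 A.
I_p = I_s × N_s/N_p = 260.42 × 128/17600 = 1.89 A.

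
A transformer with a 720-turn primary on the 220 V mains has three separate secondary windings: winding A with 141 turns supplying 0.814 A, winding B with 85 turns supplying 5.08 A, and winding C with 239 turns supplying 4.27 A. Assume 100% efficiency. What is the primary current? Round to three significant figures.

V_A = 220 × 141/720 = 43.083 V; V_B = 220 × 85/720 = 25.972 V; V_C = 220 × 239/720 = 73.028 V.
P_out = V_A I_A + V_B I_B + V_C I_C = 43.083×0.814 + 25.972×5.08 + 73.028×4.27 = 35.070 + 131.94 + 311.83 = 478.84 W.
Ideal ⇒ P_in = P_out, so I_p = P_out/V_p = 478.84/220 = 2.18 A.

I_p ≈ 2.18 A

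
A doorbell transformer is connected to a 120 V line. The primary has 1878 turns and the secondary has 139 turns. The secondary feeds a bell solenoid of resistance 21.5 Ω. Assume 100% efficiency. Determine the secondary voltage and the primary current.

V_s = V_p × N_s/N_p = 120 × 139/1878 = 8.8818 V.
I_s = V_s/R = 8.8818/21.5 = 0.41311 A.
I_p = I_s × N_s/N_p = 0.41311 × 139/1878 = 0.0306 A.

V_s ≈ 8.88 V, I_p ≈ 0.0306 A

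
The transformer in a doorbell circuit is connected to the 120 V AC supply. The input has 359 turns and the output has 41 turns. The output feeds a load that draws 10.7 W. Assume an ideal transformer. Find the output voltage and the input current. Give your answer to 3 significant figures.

V_out ≈ 13.7 V, I_in ≈ 0.0892 A

V_out = V_in × N_out/N_in = 120 × 41/359 = 13.705 V.
I_out = P/V_out = 10.7/13.705 = 0.78075 A.
I_in = I_out × N_out/N_in = 0.78075 × 41/359 = 0.0892 A.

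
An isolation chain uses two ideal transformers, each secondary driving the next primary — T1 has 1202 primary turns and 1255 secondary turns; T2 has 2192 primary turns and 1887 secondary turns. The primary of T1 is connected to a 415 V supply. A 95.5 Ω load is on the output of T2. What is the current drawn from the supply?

I_supply ≈ 3.51 A

Secondary of T1: V = 415.00 × 1255/1202 = 433.30 V.
Secondary of T2: V = 433.30 × 1887/2192 = 373.01 V.
I_load = 373.01/95.5 = 3.9058 A, so P_out = 373.01 × 3.9058 = 1456.9 W.
All ideal ⇒ P_in = P_out, so I_supply = 1456.9/415 = 3.51 A.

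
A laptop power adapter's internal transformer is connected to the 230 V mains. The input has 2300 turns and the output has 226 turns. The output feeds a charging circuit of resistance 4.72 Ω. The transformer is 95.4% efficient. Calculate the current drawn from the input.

I_in ≈ 0.493 A

V_out = 230 × 226/2300 = 22.600 V.
I_out = V_out/R = 22.600/4.72 = 4.7881 A.
P_out = V_out I_out = 22.600 × 4.7881 = 108.21 W.
P_in = P_out/η = 108.21/0.954 = 113.43 W.
I_in = P_in/V_in = 113.43/230 = 0.493 A.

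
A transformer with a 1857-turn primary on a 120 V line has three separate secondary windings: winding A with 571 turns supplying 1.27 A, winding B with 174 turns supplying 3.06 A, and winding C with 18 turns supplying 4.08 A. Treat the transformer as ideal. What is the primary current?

V_A = 120 × 571/1857 = 36.898 V; V_B = 120 × 174/1857 = 11.244 V; V_C = 120 × 18/1857 = 1.1632 V.
P_out = V_A I_A + V_B I_B + V_C I_C = 36.898×1.27 + 11.244×3.06 + 1.1632×4.08 = 46.861 + 34.406 + 4.7457 = 86.013 W.
Ideal ⇒ P_in = P_out, so I_p = P_out/V_p = 86.013/120 = 0.717 A.

I_p ≈ 0.717 A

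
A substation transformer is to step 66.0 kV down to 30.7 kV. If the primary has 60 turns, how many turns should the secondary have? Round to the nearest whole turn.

N_s/N_p = V_s/V_p, so N_s = 60 × 30700/66000 = 27.9 ≈ 28 turns.

N_s = 28 turns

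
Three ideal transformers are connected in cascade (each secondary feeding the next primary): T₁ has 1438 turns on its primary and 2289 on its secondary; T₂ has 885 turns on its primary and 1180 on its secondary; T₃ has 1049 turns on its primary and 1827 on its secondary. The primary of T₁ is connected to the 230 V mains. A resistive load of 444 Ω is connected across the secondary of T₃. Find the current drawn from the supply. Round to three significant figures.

I_supply ≈ 7.08 A

After T₁: V = 230.00 × 2289/1438 = 366.11 V.
After T₂: V = 366.11 × 1180/885 = 488.15 V.
After T₃: V = 488.15 × 1827/1049 = 850.19 V.
I_load = 850.19/444 = 1.9148 A, so P_out = 850.19 × 1.9148 = 1628.0 W.
All ideal ⇒ P_in = P_out, so I_supply = 1628.0/230 = 7.08 A.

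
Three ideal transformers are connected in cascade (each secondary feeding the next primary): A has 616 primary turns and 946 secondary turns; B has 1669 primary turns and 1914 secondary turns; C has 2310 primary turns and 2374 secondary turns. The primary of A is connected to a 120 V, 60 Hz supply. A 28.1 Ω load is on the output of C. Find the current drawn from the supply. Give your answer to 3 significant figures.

Secondary of A: V = 120.00 × 946/616 = 184.29 V.
Secondary of B: V = 184.29 × 1914/1669 = 211.34 V.
Secondary of C: V = 211.34 × 2374/2310 = 217.19 V.
I_load = 217.19/28.1 = 7.7293 A, so P_out = 217.19 × 7.7293 = 1678.7 W.
All ideal ⇒ P_in = P_out, so I_supply = 1678.7/120 = 14.0 A.

I_supply ≈ 14.0 A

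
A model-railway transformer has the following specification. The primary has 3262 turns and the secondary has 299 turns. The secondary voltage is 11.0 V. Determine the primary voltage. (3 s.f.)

V_p/V_s = N_p/N_s, so V_p = 11.0 × 3262/299 = 120 V.

V_p ≈ 120 V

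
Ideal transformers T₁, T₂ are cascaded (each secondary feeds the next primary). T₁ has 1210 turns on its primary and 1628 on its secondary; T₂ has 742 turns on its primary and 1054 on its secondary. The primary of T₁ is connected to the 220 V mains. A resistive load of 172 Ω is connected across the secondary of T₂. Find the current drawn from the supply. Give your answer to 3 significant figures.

After T₁: V = 220.00 × 1628/1210 = 296.00 V.
After T₂: V = 296.00 × 1054/742 = 420.46 V.
I_load = 420.46/172 = 2.4446 A, so P_out = 420.46 × 2.4446 = 1027.8 W.
All ideal ⇒ P_in = P_out, so I_supply = 1027.8/220 = 4.67 A.

I_supply ≈ 4.67 A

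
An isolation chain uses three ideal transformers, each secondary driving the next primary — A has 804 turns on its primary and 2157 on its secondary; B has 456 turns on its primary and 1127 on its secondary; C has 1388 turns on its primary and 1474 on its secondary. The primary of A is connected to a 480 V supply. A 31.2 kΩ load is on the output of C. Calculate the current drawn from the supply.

I_supply ≈ 0.763 A

Secondary of A: V = 480.00 × 2157/804 = 1287.8 V.
Secondary of B: V = 1287.8 × 1127/456 = 3182.7 V.
Secondary of C: V = 3182.7 × 1474/1388 = 3379.9 V.
I_load = 3379.9/31200 = 0.10833 A, so P_out = 3379.9 × 0.10833 = 366.14 W.
All ideal ⇒ P_in = P_out, so I_supply = 366.14/480 = 0.763 A.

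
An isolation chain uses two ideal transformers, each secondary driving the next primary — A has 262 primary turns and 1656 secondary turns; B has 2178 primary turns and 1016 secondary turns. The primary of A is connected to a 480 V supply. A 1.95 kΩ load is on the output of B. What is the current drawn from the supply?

Secondary of A: V = 480.00 × 1656/262 = 3033.9 V.
Secondary of B: V = 3033.9 × 1016/2178 = 1415.3 V.
I_load = 1415.3/1950 = 0.72577 A, so P_out = 1415.3 × 0.72577 = 1027.2 W.
All ideal ⇒ P_in = P_out, so I_supply = 1027.2/480 = 2.14 A.

I_supply ≈ 2.14 A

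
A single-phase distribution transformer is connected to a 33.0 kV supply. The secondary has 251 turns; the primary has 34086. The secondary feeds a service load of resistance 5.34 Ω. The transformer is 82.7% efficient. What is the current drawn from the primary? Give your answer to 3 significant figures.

I_p ≈ 0.405 A

V_s = 33000 × 251/34086 = 243.00 V.
I_s = V_s/R = 243.00/5.34 = 45.506 A.
P_out = V_s I_s = 243.00 × 45.506 = 11058 W.
P_in = P_out/η = 11058/0.827 = 13371 W.
I_p = P_in/V_p = 13371/33000 = 0.405 A.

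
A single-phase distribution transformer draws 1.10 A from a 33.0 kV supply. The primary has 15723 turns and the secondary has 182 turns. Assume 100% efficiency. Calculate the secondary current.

I_s/I_p = N_p/N_s, so I_s = 1.10 × 15723/182 = 95.0 A.

I_s ≈ 95.0 A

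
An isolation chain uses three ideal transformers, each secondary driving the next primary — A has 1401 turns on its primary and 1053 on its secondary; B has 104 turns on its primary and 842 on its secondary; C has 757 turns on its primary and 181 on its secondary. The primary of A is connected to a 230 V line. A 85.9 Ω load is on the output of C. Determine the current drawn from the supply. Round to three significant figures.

I_supply ≈ 5.67 A

Secondary of A: V = 230.00 × 1053/1401 = 172.87 V.
Secondary of B: V = 172.87 × 842/104 = 1399.6 V.
Secondary of C: V = 1399.6 × 181/757 = 334.64 V.
I_load = 334.64/85.9 = 3.8957 A, so P_out = 334.64 × 3.8957 = 1303.7 W.
All ideal ⇒ P_in = P_out, so I_supply = 1303.7/230 = 5.67 A.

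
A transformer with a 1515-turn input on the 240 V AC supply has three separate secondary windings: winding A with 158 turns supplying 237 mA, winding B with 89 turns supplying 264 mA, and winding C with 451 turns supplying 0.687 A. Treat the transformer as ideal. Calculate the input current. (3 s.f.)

V_A = 240 × 158/1515 = 25.030 V; V_B = 240 × 89/1515 = 14.099 V; V_C = 240 × 451/1515 = 71.446 V.
P_out = V_A I_A + V_B I_B + V_C I_C = 25.030×0.237 + 14.099×0.264 + 71.446×0.687 = 5.9320 + 3.7221 + 49.083 = 58.737 W.
Ideal ⇒ P_in = P_out, so I_in = P_out/V_in = 58.737/240 = 0.245 A.

I_in ≈ 0.245 A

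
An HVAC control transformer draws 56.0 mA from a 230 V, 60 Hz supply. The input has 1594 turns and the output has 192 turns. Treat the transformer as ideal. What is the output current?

I_out ≈ 0.465 A

I_out/I_in = N_in/N_out, so I_out = 0.0560 × 1594/192 = 0.465 A.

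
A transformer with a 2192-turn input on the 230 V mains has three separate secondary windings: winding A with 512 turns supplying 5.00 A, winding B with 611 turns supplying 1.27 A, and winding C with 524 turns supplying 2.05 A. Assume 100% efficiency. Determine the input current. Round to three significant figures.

V_A = 230 × 512/2192 = 53.723 V; V_B = 230 × 611/2192 = 64.110 V; V_C = 230 × 524/2192 = 54.982 V.
P_out = V_A I_A + V_B I_B + V_C I_C = 53.723×5.00 + 64.110×1.27 + 54.982×2.05 = 268.61 + 81.420 + 112.71 = 462.75 W.
Ideal ⇒ P_in = P_out, so I_in = P_out/V_in = 462.75/230 = 2.01 A.

I_in ≈ 2.01 A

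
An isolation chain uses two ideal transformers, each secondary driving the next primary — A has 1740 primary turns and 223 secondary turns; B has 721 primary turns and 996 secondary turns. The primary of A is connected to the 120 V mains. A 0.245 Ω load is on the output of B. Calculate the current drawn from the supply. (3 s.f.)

Secondary of A: V = 120.00 × 223/1740 = 15.379 V.
Secondary of B: V = 15.379 × 996/721 = 21.245 V.
I_load = 21.245/0.245 = 86.715 A, so P_out = 21.245 × 86.715 = 1842.3 W.
All ideal ⇒ P_in = P_out, so I_supply = 1842.3/120 = 15.4 A.

I_supply ≈ 15.4 A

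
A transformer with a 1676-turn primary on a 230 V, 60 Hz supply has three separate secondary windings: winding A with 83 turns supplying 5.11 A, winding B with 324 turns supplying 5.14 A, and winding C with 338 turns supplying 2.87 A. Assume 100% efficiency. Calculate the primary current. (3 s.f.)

V_A = 230 × 83/1676 = 11.390 V; V_B = 230 × 324/1676 = 44.463 V; V_C = 230 × 338/1676 = 46.384 V.
P_out = V_A I_A + V_B I_B + V_C I_C = 11.390×5.11 + 44.463×5.14 + 46.384×2.87 = 58.204 + 228.54 + 133.12 = 419.87 W.
Ideal ⇒ P_in = P_out, so I_p = P_out/V_p = 419.87/230 = 1.83 A.

I_p ≈ 1.83 A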